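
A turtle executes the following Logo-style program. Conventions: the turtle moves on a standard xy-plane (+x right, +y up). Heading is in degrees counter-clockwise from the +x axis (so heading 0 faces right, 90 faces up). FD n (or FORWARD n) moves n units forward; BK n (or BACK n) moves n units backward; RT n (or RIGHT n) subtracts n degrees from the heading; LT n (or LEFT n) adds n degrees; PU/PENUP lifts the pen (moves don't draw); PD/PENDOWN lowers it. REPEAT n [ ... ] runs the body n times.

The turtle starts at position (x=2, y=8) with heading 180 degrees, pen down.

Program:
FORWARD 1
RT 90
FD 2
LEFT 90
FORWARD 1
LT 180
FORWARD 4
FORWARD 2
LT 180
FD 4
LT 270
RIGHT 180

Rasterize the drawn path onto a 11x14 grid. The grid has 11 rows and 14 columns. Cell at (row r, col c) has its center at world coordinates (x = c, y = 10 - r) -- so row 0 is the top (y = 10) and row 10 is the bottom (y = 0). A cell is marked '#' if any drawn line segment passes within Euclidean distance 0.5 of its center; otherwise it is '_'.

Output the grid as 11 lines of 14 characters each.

Answer: #######_______
_#____________
_##___________
______________
______________
______________
______________
______________
______________
______________
______________

Derivation:
Segment 0: (2,8) -> (1,8)
Segment 1: (1,8) -> (1,10)
Segment 2: (1,10) -> (0,10)
Segment 3: (0,10) -> (4,10)
Segment 4: (4,10) -> (6,10)
Segment 5: (6,10) -> (2,10)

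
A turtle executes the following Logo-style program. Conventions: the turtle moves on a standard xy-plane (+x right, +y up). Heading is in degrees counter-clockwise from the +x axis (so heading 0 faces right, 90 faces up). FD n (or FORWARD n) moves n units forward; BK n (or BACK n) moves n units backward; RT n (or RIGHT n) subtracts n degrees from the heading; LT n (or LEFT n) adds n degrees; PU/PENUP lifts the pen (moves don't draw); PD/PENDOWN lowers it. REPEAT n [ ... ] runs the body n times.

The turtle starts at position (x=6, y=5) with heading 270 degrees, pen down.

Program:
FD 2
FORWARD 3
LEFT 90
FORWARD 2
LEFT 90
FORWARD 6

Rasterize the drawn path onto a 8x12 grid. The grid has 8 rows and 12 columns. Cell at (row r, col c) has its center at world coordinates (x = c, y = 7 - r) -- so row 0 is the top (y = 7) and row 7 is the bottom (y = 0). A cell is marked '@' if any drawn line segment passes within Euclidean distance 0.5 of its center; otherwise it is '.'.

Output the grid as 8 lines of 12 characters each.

Segment 0: (6,5) -> (6,3)
Segment 1: (6,3) -> (6,0)
Segment 2: (6,0) -> (8,-0)
Segment 3: (8,-0) -> (8,6)

Answer: ............
........@...
......@.@...
......@.@...
......@.@...
......@.@...
......@.@...
......@@@...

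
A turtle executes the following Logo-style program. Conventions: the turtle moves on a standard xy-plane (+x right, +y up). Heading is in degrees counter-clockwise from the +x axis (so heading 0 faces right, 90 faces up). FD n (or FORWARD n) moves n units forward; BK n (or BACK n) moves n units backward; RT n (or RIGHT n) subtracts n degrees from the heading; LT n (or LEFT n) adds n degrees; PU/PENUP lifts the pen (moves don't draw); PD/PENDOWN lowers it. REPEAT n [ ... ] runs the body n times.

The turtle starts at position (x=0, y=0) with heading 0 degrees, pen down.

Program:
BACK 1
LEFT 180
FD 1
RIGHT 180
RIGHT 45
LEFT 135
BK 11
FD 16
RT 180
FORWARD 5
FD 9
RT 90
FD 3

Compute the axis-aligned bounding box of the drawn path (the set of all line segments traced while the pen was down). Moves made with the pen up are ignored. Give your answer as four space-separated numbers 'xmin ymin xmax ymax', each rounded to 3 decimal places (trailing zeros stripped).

Answer: -5 -11 0 5

Derivation:
Executing turtle program step by step:
Start: pos=(0,0), heading=0, pen down
BK 1: (0,0) -> (-1,0) [heading=0, draw]
LT 180: heading 0 -> 180
FD 1: (-1,0) -> (-2,0) [heading=180, draw]
RT 180: heading 180 -> 0
RT 45: heading 0 -> 315
LT 135: heading 315 -> 90
BK 11: (-2,0) -> (-2,-11) [heading=90, draw]
FD 16: (-2,-11) -> (-2,5) [heading=90, draw]
RT 180: heading 90 -> 270
FD 5: (-2,5) -> (-2,0) [heading=270, draw]
FD 9: (-2,0) -> (-2,-9) [heading=270, draw]
RT 90: heading 270 -> 180
FD 3: (-2,-9) -> (-5,-9) [heading=180, draw]
Final: pos=(-5,-9), heading=180, 7 segment(s) drawn

Segment endpoints: x in {-5, -2, -2, -2, -2, -1, 0}, y in {-11, -9, 0, 0, 5}
xmin=-5, ymin=-11, xmax=0, ymax=5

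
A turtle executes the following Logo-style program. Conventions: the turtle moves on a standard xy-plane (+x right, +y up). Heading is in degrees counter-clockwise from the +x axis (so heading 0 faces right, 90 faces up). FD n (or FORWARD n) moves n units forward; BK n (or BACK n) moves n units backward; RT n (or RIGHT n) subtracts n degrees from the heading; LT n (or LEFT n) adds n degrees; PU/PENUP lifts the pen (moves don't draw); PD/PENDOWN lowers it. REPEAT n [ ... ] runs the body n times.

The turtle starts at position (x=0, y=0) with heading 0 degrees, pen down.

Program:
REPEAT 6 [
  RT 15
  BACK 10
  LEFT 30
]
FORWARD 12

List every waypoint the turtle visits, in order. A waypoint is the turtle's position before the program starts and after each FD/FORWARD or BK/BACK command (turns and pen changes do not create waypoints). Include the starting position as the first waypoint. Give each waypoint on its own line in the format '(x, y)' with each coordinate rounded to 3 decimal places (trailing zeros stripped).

Executing turtle program step by step:
Start: pos=(0,0), heading=0, pen down
REPEAT 6 [
  -- iteration 1/6 --
  RT 15: heading 0 -> 345
  BK 10: (0,0) -> (-9.659,2.588) [heading=345, draw]
  LT 30: heading 345 -> 15
  -- iteration 2/6 --
  RT 15: heading 15 -> 0
  BK 10: (-9.659,2.588) -> (-19.659,2.588) [heading=0, draw]
  LT 30: heading 0 -> 30
  -- iteration 3/6 --
  RT 15: heading 30 -> 15
  BK 10: (-19.659,2.588) -> (-29.319,0) [heading=15, draw]
  LT 30: heading 15 -> 45
  -- iteration 4/6 --
  RT 15: heading 45 -> 30
  BK 10: (-29.319,0) -> (-37.979,-5) [heading=30, draw]
  LT 30: heading 30 -> 60
  -- iteration 5/6 --
  RT 15: heading 60 -> 45
  BK 10: (-37.979,-5) -> (-45.05,-12.071) [heading=45, draw]
  LT 30: heading 45 -> 75
  -- iteration 6/6 --
  RT 15: heading 75 -> 60
  BK 10: (-45.05,-12.071) -> (-50.05,-20.731) [heading=60, draw]
  LT 30: heading 60 -> 90
]
FD 12: (-50.05,-20.731) -> (-50.05,-8.731) [heading=90, draw]
Final: pos=(-50.05,-8.731), heading=90, 7 segment(s) drawn
Waypoints (8 total):
(0, 0)
(-9.659, 2.588)
(-19.659, 2.588)
(-29.319, 0)
(-37.979, -5)
(-45.05, -12.071)
(-50.05, -20.731)
(-50.05, -8.731)

Answer: (0, 0)
(-9.659, 2.588)
(-19.659, 2.588)
(-29.319, 0)
(-37.979, -5)
(-45.05, -12.071)
(-50.05, -20.731)
(-50.05, -8.731)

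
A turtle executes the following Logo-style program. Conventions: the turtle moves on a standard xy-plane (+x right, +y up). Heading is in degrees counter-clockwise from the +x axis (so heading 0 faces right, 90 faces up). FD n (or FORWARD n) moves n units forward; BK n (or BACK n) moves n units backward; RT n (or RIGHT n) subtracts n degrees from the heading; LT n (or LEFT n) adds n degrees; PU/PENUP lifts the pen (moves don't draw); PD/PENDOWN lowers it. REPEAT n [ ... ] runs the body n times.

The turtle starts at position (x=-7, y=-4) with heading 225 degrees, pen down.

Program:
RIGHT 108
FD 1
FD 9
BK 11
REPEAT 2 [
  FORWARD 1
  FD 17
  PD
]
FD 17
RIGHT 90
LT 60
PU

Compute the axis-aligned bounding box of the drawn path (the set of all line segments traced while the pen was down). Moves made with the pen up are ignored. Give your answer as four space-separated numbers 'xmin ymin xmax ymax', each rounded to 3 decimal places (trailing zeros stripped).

Answer: -30.608 -4.891 -6.546 42.332

Derivation:
Executing turtle program step by step:
Start: pos=(-7,-4), heading=225, pen down
RT 108: heading 225 -> 117
FD 1: (-7,-4) -> (-7.454,-3.109) [heading=117, draw]
FD 9: (-7.454,-3.109) -> (-11.54,4.91) [heading=117, draw]
BK 11: (-11.54,4.91) -> (-6.546,-4.891) [heading=117, draw]
REPEAT 2 [
  -- iteration 1/2 --
  FD 1: (-6.546,-4.891) -> (-7,-4) [heading=117, draw]
  FD 17: (-7,-4) -> (-14.718,11.147) [heading=117, draw]
  PD: pen down
  -- iteration 2/2 --
  FD 1: (-14.718,11.147) -> (-15.172,12.038) [heading=117, draw]
  FD 17: (-15.172,12.038) -> (-22.89,27.185) [heading=117, draw]
  PD: pen down
]
FD 17: (-22.89,27.185) -> (-30.608,42.332) [heading=117, draw]
RT 90: heading 117 -> 27
LT 60: heading 27 -> 87
PU: pen up
Final: pos=(-30.608,42.332), heading=87, 8 segment(s) drawn

Segment endpoints: x in {-30.608, -22.89, -15.172, -14.718, -11.54, -7.454, -7, -7, -6.546}, y in {-4.891, -4, -3.109, 4.91, 11.147, 12.038, 27.185, 42.332}
xmin=-30.608, ymin=-4.891, xmax=-6.546, ymax=42.332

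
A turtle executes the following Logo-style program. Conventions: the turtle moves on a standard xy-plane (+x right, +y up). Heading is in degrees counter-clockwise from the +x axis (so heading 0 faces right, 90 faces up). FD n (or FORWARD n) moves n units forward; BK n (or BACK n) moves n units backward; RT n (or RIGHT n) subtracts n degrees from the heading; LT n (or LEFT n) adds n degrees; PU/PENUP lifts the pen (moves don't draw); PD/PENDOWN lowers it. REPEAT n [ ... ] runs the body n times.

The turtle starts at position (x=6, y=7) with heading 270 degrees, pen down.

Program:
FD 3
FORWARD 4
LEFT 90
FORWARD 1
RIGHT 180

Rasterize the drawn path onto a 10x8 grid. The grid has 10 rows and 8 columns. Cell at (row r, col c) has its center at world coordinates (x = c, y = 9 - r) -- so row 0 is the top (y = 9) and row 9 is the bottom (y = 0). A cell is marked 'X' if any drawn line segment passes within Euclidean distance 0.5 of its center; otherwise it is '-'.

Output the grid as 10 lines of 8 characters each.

Segment 0: (6,7) -> (6,4)
Segment 1: (6,4) -> (6,0)
Segment 2: (6,0) -> (7,-0)

Answer: --------
--------
------X-
------X-
------X-
------X-
------X-
------X-
------X-
------XX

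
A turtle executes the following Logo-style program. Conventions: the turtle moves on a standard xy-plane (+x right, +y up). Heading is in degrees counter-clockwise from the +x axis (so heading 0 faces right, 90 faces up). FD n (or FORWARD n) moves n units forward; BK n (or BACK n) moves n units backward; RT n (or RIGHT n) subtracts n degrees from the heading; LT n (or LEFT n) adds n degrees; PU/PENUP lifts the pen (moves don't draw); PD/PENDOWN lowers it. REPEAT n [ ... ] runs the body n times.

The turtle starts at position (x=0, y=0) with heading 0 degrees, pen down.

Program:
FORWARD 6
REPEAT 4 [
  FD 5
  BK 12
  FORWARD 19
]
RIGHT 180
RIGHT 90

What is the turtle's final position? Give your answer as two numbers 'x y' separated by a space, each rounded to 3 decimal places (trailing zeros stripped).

Answer: 54 0

Derivation:
Executing turtle program step by step:
Start: pos=(0,0), heading=0, pen down
FD 6: (0,0) -> (6,0) [heading=0, draw]
REPEAT 4 [
  -- iteration 1/4 --
  FD 5: (6,0) -> (11,0) [heading=0, draw]
  BK 12: (11,0) -> (-1,0) [heading=0, draw]
  FD 19: (-1,0) -> (18,0) [heading=0, draw]
  -- iteration 2/4 --
  FD 5: (18,0) -> (23,0) [heading=0, draw]
  BK 12: (23,0) -> (11,0) [heading=0, draw]
  FD 19: (11,0) -> (30,0) [heading=0, draw]
  -- iteration 3/4 --
  FD 5: (30,0) -> (35,0) [heading=0, draw]
  BK 12: (35,0) -> (23,0) [heading=0, draw]
  FD 19: (23,0) -> (42,0) [heading=0, draw]
  -- iteration 4/4 --
  FD 5: (42,0) -> (47,0) [heading=0, draw]
  BK 12: (47,0) -> (35,0) [heading=0, draw]
  FD 19: (35,0) -> (54,0) [heading=0, draw]
]
RT 180: heading 0 -> 180
RT 90: heading 180 -> 90
Final: pos=(54,0), heading=90, 13 segment(s) drawn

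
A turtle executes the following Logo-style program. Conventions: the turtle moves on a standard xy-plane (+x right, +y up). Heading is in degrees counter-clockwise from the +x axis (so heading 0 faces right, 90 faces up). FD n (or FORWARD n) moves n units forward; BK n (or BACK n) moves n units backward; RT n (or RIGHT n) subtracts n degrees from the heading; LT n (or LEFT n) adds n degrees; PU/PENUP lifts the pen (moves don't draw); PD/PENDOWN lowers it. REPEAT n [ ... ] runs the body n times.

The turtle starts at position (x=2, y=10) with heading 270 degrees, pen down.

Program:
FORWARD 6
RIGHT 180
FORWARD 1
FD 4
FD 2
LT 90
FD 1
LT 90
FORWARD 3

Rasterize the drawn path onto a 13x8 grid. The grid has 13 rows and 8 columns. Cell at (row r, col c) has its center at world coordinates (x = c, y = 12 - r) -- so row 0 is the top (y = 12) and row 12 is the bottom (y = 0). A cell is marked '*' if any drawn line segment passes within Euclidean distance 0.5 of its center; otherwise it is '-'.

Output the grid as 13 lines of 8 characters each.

Segment 0: (2,10) -> (2,4)
Segment 1: (2,4) -> (2,5)
Segment 2: (2,5) -> (2,9)
Segment 3: (2,9) -> (2,11)
Segment 4: (2,11) -> (1,11)
Segment 5: (1,11) -> (1,8)

Answer: --------
-**-----
-**-----
-**-----
-**-----
--*-----
--*-----
--*-----
--*-----
--------
--------
--------
--------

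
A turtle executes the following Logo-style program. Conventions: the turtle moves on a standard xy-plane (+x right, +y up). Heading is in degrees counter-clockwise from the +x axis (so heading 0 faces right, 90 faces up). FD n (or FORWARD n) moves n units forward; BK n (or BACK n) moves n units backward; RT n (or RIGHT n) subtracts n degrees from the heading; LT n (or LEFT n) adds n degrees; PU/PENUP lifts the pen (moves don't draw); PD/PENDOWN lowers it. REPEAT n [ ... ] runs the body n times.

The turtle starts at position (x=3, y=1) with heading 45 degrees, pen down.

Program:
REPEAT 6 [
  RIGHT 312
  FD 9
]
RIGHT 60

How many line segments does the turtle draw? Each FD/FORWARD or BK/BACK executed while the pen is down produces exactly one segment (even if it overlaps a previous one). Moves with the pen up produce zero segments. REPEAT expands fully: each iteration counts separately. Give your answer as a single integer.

Answer: 6

Derivation:
Executing turtle program step by step:
Start: pos=(3,1), heading=45, pen down
REPEAT 6 [
  -- iteration 1/6 --
  RT 312: heading 45 -> 93
  FD 9: (3,1) -> (2.529,9.988) [heading=93, draw]
  -- iteration 2/6 --
  RT 312: heading 93 -> 141
  FD 9: (2.529,9.988) -> (-4.465,15.652) [heading=141, draw]
  -- iteration 3/6 --
  RT 312: heading 141 -> 189
  FD 9: (-4.465,15.652) -> (-13.355,14.244) [heading=189, draw]
  -- iteration 4/6 --
  RT 312: heading 189 -> 237
  FD 9: (-13.355,14.244) -> (-18.256,6.696) [heading=237, draw]
  -- iteration 5/6 --
  RT 312: heading 237 -> 285
  FD 9: (-18.256,6.696) -> (-15.927,-1.998) [heading=285, draw]
  -- iteration 6/6 --
  RT 312: heading 285 -> 333
  FD 9: (-15.927,-1.998) -> (-7.908,-6.084) [heading=333, draw]
]
RT 60: heading 333 -> 273
Final: pos=(-7.908,-6.084), heading=273, 6 segment(s) drawn
Segments drawn: 6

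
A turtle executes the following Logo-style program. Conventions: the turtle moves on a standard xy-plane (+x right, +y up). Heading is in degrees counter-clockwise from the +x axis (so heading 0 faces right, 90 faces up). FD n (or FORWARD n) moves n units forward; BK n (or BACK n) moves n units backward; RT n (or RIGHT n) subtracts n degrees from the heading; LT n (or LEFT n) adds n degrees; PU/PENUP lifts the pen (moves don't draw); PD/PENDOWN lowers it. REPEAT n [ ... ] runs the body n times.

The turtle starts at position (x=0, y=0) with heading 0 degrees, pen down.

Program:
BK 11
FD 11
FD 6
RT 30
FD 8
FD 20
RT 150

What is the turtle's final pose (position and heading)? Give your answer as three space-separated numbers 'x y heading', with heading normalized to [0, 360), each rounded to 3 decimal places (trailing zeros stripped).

Answer: 30.249 -14 180

Derivation:
Executing turtle program step by step:
Start: pos=(0,0), heading=0, pen down
BK 11: (0,0) -> (-11,0) [heading=0, draw]
FD 11: (-11,0) -> (0,0) [heading=0, draw]
FD 6: (0,0) -> (6,0) [heading=0, draw]
RT 30: heading 0 -> 330
FD 8: (6,0) -> (12.928,-4) [heading=330, draw]
FD 20: (12.928,-4) -> (30.249,-14) [heading=330, draw]
RT 150: heading 330 -> 180
Final: pos=(30.249,-14), heading=180, 5 segment(s) drawn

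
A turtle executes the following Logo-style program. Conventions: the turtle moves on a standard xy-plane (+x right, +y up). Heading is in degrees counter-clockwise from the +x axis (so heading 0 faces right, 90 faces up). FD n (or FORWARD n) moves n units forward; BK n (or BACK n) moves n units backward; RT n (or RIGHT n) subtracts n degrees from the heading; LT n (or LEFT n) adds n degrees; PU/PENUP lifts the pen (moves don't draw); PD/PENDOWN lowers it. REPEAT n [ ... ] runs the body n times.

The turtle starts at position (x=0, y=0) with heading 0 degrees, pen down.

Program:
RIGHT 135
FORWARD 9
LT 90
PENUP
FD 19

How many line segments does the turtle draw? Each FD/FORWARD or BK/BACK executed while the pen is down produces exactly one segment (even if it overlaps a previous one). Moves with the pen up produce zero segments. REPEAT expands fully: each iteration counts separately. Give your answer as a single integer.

Executing turtle program step by step:
Start: pos=(0,0), heading=0, pen down
RT 135: heading 0 -> 225
FD 9: (0,0) -> (-6.364,-6.364) [heading=225, draw]
LT 90: heading 225 -> 315
PU: pen up
FD 19: (-6.364,-6.364) -> (7.071,-19.799) [heading=315, move]
Final: pos=(7.071,-19.799), heading=315, 1 segment(s) drawn
Segments drawn: 1

Answer: 1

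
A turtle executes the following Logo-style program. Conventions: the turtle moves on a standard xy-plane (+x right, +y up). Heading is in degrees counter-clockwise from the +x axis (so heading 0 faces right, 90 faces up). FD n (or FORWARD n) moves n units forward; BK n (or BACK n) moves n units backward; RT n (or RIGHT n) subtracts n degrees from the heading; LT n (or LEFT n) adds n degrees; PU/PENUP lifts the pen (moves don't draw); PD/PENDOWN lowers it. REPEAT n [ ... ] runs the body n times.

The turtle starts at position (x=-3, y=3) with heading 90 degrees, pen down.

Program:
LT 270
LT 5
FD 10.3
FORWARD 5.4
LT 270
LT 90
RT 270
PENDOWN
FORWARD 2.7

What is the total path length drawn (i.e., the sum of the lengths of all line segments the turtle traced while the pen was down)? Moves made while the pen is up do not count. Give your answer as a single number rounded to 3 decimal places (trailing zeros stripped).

Executing turtle program step by step:
Start: pos=(-3,3), heading=90, pen down
LT 270: heading 90 -> 0
LT 5: heading 0 -> 5
FD 10.3: (-3,3) -> (7.261,3.898) [heading=5, draw]
FD 5.4: (7.261,3.898) -> (12.64,4.368) [heading=5, draw]
LT 270: heading 5 -> 275
LT 90: heading 275 -> 5
RT 270: heading 5 -> 95
PD: pen down
FD 2.7: (12.64,4.368) -> (12.405,7.058) [heading=95, draw]
Final: pos=(12.405,7.058), heading=95, 3 segment(s) drawn

Segment lengths:
  seg 1: (-3,3) -> (7.261,3.898), length = 10.3
  seg 2: (7.261,3.898) -> (12.64,4.368), length = 5.4
  seg 3: (12.64,4.368) -> (12.405,7.058), length = 2.7
Total = 18.4

Answer: 18.4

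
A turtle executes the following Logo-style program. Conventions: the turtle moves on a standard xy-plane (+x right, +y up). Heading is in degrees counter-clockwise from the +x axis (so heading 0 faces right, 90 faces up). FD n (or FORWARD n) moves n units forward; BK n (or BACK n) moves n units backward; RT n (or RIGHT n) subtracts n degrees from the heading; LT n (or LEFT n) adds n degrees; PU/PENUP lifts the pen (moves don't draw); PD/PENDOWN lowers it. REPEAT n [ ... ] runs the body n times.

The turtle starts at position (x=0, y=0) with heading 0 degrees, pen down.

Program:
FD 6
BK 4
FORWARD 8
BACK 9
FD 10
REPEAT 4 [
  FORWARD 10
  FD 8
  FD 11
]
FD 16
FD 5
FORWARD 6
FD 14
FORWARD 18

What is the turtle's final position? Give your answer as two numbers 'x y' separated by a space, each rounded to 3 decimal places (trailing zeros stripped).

Answer: 186 0

Derivation:
Executing turtle program step by step:
Start: pos=(0,0), heading=0, pen down
FD 6: (0,0) -> (6,0) [heading=0, draw]
BK 4: (6,0) -> (2,0) [heading=0, draw]
FD 8: (2,0) -> (10,0) [heading=0, draw]
BK 9: (10,0) -> (1,0) [heading=0, draw]
FD 10: (1,0) -> (11,0) [heading=0, draw]
REPEAT 4 [
  -- iteration 1/4 --
  FD 10: (11,0) -> (21,0) [heading=0, draw]
  FD 8: (21,0) -> (29,0) [heading=0, draw]
  FD 11: (29,0) -> (40,0) [heading=0, draw]
  -- iteration 2/4 --
  FD 10: (40,0) -> (50,0) [heading=0, draw]
  FD 8: (50,0) -> (58,0) [heading=0, draw]
  FD 11: (58,0) -> (69,0) [heading=0, draw]
  -- iteration 3/4 --
  FD 10: (69,0) -> (79,0) [heading=0, draw]
  FD 8: (79,0) -> (87,0) [heading=0, draw]
  FD 11: (87,0) -> (98,0) [heading=0, draw]
  -- iteration 4/4 --
  FD 10: (98,0) -> (108,0) [heading=0, draw]
  FD 8: (108,0) -> (116,0) [heading=0, draw]
  FD 11: (116,0) -> (127,0) [heading=0, draw]
]
FD 16: (127,0) -> (143,0) [heading=0, draw]
FD 5: (143,0) -> (148,0) [heading=0, draw]
FD 6: (148,0) -> (154,0) [heading=0, draw]
FD 14: (154,0) -> (168,0) [heading=0, draw]
FD 18: (168,0) -> (186,0) [heading=0, draw]
Final: pos=(186,0), heading=0, 22 segment(s) drawn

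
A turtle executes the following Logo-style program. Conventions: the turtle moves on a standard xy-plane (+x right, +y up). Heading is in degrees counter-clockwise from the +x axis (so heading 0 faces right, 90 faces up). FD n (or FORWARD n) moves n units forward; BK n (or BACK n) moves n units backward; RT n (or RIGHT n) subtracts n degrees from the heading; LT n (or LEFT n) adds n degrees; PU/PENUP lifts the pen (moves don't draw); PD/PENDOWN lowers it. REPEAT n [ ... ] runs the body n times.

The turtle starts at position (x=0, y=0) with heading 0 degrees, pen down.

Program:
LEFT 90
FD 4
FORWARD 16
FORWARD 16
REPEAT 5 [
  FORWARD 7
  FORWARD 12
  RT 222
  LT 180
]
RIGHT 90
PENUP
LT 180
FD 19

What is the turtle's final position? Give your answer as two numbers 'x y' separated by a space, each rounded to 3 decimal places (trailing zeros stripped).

Answer: 67.386 31.853

Derivation:
Executing turtle program step by step:
Start: pos=(0,0), heading=0, pen down
LT 90: heading 0 -> 90
FD 4: (0,0) -> (0,4) [heading=90, draw]
FD 16: (0,4) -> (0,20) [heading=90, draw]
FD 16: (0,20) -> (0,36) [heading=90, draw]
REPEAT 5 [
  -- iteration 1/5 --
  FD 7: (0,36) -> (0,43) [heading=90, draw]
  FD 12: (0,43) -> (0,55) [heading=90, draw]
  RT 222: heading 90 -> 228
  LT 180: heading 228 -> 48
  -- iteration 2/5 --
  FD 7: (0,55) -> (4.684,60.202) [heading=48, draw]
  FD 12: (4.684,60.202) -> (12.713,69.12) [heading=48, draw]
  RT 222: heading 48 -> 186
  LT 180: heading 186 -> 6
  -- iteration 3/5 --
  FD 7: (12.713,69.12) -> (19.675,69.851) [heading=6, draw]
  FD 12: (19.675,69.851) -> (31.609,71.106) [heading=6, draw]
  RT 222: heading 6 -> 144
  LT 180: heading 144 -> 324
  -- iteration 4/5 --
  FD 7: (31.609,71.106) -> (37.273,66.991) [heading=324, draw]
  FD 12: (37.273,66.991) -> (46.981,59.938) [heading=324, draw]
  RT 222: heading 324 -> 102
  LT 180: heading 102 -> 282
  -- iteration 5/5 --
  FD 7: (46.981,59.938) -> (48.436,53.091) [heading=282, draw]
  FD 12: (48.436,53.091) -> (50.931,41.353) [heading=282, draw]
  RT 222: heading 282 -> 60
  LT 180: heading 60 -> 240
]
RT 90: heading 240 -> 150
PU: pen up
LT 180: heading 150 -> 330
FD 19: (50.931,41.353) -> (67.386,31.853) [heading=330, move]
Final: pos=(67.386,31.853), heading=330, 13 segment(s) drawn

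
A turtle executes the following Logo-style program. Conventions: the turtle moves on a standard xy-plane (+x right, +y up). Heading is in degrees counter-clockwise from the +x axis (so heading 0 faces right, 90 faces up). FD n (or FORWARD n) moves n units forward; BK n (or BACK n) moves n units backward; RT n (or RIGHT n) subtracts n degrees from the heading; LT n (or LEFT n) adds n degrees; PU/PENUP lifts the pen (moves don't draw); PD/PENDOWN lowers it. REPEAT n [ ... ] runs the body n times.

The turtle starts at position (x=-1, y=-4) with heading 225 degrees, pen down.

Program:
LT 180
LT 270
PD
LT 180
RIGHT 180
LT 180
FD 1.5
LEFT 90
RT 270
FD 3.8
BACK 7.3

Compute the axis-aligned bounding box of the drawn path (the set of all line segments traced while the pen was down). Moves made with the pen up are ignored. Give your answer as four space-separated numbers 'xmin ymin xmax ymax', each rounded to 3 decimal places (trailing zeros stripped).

Answer: -4.536 -5.626 0.626 -0.464

Derivation:
Executing turtle program step by step:
Start: pos=(-1,-4), heading=225, pen down
LT 180: heading 225 -> 45
LT 270: heading 45 -> 315
PD: pen down
LT 180: heading 315 -> 135
RT 180: heading 135 -> 315
LT 180: heading 315 -> 135
FD 1.5: (-1,-4) -> (-2.061,-2.939) [heading=135, draw]
LT 90: heading 135 -> 225
RT 270: heading 225 -> 315
FD 3.8: (-2.061,-2.939) -> (0.626,-5.626) [heading=315, draw]
BK 7.3: (0.626,-5.626) -> (-4.536,-0.464) [heading=315, draw]
Final: pos=(-4.536,-0.464), heading=315, 3 segment(s) drawn

Segment endpoints: x in {-4.536, -2.061, -1, 0.626}, y in {-5.626, -4, -2.939, -0.464}
xmin=-4.536, ymin=-5.626, xmax=0.626, ymax=-0.464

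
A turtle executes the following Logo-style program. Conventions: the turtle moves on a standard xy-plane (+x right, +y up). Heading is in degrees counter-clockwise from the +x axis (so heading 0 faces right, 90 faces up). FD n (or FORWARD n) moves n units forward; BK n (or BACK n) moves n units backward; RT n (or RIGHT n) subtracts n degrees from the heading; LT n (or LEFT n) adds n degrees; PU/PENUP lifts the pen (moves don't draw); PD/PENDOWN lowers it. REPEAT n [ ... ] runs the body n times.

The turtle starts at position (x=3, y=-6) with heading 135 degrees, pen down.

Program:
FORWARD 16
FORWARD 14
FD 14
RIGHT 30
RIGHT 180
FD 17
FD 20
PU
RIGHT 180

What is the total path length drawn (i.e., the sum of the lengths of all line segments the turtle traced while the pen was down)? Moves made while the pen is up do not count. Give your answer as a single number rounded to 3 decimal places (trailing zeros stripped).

Executing turtle program step by step:
Start: pos=(3,-6), heading=135, pen down
FD 16: (3,-6) -> (-8.314,5.314) [heading=135, draw]
FD 14: (-8.314,5.314) -> (-18.213,15.213) [heading=135, draw]
FD 14: (-18.213,15.213) -> (-28.113,25.113) [heading=135, draw]
RT 30: heading 135 -> 105
RT 180: heading 105 -> 285
FD 17: (-28.113,25.113) -> (-23.713,8.692) [heading=285, draw]
FD 20: (-23.713,8.692) -> (-18.536,-10.627) [heading=285, draw]
PU: pen up
RT 180: heading 285 -> 105
Final: pos=(-18.536,-10.627), heading=105, 5 segment(s) drawn

Segment lengths:
  seg 1: (3,-6) -> (-8.314,5.314), length = 16
  seg 2: (-8.314,5.314) -> (-18.213,15.213), length = 14
  seg 3: (-18.213,15.213) -> (-28.113,25.113), length = 14
  seg 4: (-28.113,25.113) -> (-23.713,8.692), length = 17
  seg 5: (-23.713,8.692) -> (-18.536,-10.627), length = 20
Total = 81

Answer: 81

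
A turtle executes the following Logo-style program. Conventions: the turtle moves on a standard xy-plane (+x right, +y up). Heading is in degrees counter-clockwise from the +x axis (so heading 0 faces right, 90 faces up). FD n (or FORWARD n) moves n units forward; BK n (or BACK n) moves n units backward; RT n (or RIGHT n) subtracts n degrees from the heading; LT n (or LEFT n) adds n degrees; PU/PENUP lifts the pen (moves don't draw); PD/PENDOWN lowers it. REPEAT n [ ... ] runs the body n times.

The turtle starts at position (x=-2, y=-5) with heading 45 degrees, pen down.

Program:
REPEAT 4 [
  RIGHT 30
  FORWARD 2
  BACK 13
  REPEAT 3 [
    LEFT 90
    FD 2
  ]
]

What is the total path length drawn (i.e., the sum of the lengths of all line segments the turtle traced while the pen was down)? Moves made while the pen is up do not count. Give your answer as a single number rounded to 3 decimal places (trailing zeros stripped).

Executing turtle program step by step:
Start: pos=(-2,-5), heading=45, pen down
REPEAT 4 [
  -- iteration 1/4 --
  RT 30: heading 45 -> 15
  FD 2: (-2,-5) -> (-0.068,-4.482) [heading=15, draw]
  BK 13: (-0.068,-4.482) -> (-12.625,-7.847) [heading=15, draw]
  REPEAT 3 [
    -- iteration 1/3 --
    LT 90: heading 15 -> 105
    FD 2: (-12.625,-7.847) -> (-13.143,-5.915) [heading=105, draw]
    -- iteration 2/3 --
    LT 90: heading 105 -> 195
    FD 2: (-13.143,-5.915) -> (-15.075,-6.433) [heading=195, draw]
    -- iteration 3/3 --
    LT 90: heading 195 -> 285
    FD 2: (-15.075,-6.433) -> (-14.557,-8.365) [heading=285, draw]
  ]
  -- iteration 2/4 --
  RT 30: heading 285 -> 255
  FD 2: (-14.557,-8.365) -> (-15.075,-10.296) [heading=255, draw]
  BK 13: (-15.075,-10.296) -> (-11.71,2.261) [heading=255, draw]
  REPEAT 3 [
    -- iteration 1/3 --
    LT 90: heading 255 -> 345
    FD 2: (-11.71,2.261) -> (-9.778,1.743) [heading=345, draw]
    -- iteration 2/3 --
    LT 90: heading 345 -> 75
    FD 2: (-9.778,1.743) -> (-9.261,3.675) [heading=75, draw]
    -- iteration 3/3 --
    LT 90: heading 75 -> 165
    FD 2: (-9.261,3.675) -> (-11.192,4.192) [heading=165, draw]
  ]
  -- iteration 3/4 --
  RT 30: heading 165 -> 135
  FD 2: (-11.192,4.192) -> (-12.607,5.607) [heading=135, draw]
  BK 13: (-12.607,5.607) -> (-3.414,-3.586) [heading=135, draw]
  REPEAT 3 [
    -- iteration 1/3 --
    LT 90: heading 135 -> 225
    FD 2: (-3.414,-3.586) -> (-4.828,-5) [heading=225, draw]
    -- iteration 2/3 --
    LT 90: heading 225 -> 315
    FD 2: (-4.828,-5) -> (-3.414,-6.414) [heading=315, draw]
    -- iteration 3/3 --
    LT 90: heading 315 -> 45
    FD 2: (-3.414,-6.414) -> (-2,-5) [heading=45, draw]
  ]
  -- iteration 4/4 --
  RT 30: heading 45 -> 15
  FD 2: (-2,-5) -> (-0.068,-4.482) [heading=15, draw]
  BK 13: (-0.068,-4.482) -> (-12.625,-7.847) [heading=15, draw]
  REPEAT 3 [
    -- iteration 1/3 --
    LT 90: heading 15 -> 105
    FD 2: (-12.625,-7.847) -> (-13.143,-5.915) [heading=105, draw]
    -- iteration 2/3 --
    LT 90: heading 105 -> 195
    FD 2: (-13.143,-5.915) -> (-15.075,-6.433) [heading=195, draw]
    -- iteration 3/3 --
    LT 90: heading 195 -> 285
    FD 2: (-15.075,-6.433) -> (-14.557,-8.365) [heading=285, draw]
  ]
]
Final: pos=(-14.557,-8.365), heading=285, 20 segment(s) drawn

Segment lengths:
  seg 1: (-2,-5) -> (-0.068,-4.482), length = 2
  seg 2: (-0.068,-4.482) -> (-12.625,-7.847), length = 13
  seg 3: (-12.625,-7.847) -> (-13.143,-5.915), length = 2
  seg 4: (-13.143,-5.915) -> (-15.075,-6.433), length = 2
  seg 5: (-15.075,-6.433) -> (-14.557,-8.365), length = 2
  seg 6: (-14.557,-8.365) -> (-15.075,-10.296), length = 2
  seg 7: (-15.075,-10.296) -> (-11.71,2.261), length = 13
  seg 8: (-11.71,2.261) -> (-9.778,1.743), length = 2
  seg 9: (-9.778,1.743) -> (-9.261,3.675), length = 2
  seg 10: (-9.261,3.675) -> (-11.192,4.192), length = 2
  seg 11: (-11.192,4.192) -> (-12.607,5.607), length = 2
  seg 12: (-12.607,5.607) -> (-3.414,-3.586), length = 13
  seg 13: (-3.414,-3.586) -> (-4.828,-5), length = 2
  seg 14: (-4.828,-5) -> (-3.414,-6.414), length = 2
  seg 15: (-3.414,-6.414) -> (-2,-5), length = 2
  seg 16: (-2,-5) -> (-0.068,-4.482), length = 2
  seg 17: (-0.068,-4.482) -> (-12.625,-7.847), length = 13
  seg 18: (-12.625,-7.847) -> (-13.143,-5.915), length = 2
  seg 19: (-13.143,-5.915) -> (-15.075,-6.433), length = 2
  seg 20: (-15.075,-6.433) -> (-14.557,-8.365), length = 2
Total = 84

Answer: 84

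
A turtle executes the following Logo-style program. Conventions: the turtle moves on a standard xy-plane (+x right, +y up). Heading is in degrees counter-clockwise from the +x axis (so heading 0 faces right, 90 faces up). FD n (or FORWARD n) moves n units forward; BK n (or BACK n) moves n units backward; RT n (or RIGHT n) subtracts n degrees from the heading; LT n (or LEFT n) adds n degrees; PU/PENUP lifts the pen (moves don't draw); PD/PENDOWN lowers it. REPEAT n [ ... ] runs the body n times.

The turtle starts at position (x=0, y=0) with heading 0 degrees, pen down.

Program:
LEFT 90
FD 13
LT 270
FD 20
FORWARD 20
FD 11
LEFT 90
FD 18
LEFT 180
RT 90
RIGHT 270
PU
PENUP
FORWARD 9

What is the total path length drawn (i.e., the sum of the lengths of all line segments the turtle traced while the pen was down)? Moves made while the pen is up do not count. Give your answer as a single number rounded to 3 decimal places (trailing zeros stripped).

Answer: 82

Derivation:
Executing turtle program step by step:
Start: pos=(0,0), heading=0, pen down
LT 90: heading 0 -> 90
FD 13: (0,0) -> (0,13) [heading=90, draw]
LT 270: heading 90 -> 0
FD 20: (0,13) -> (20,13) [heading=0, draw]
FD 20: (20,13) -> (40,13) [heading=0, draw]
FD 11: (40,13) -> (51,13) [heading=0, draw]
LT 90: heading 0 -> 90
FD 18: (51,13) -> (51,31) [heading=90, draw]
LT 180: heading 90 -> 270
RT 90: heading 270 -> 180
RT 270: heading 180 -> 270
PU: pen up
PU: pen up
FD 9: (51,31) -> (51,22) [heading=270, move]
Final: pos=(51,22), heading=270, 5 segment(s) drawn

Segment lengths:
  seg 1: (0,0) -> (0,13), length = 13
  seg 2: (0,13) -> (20,13), length = 20
  seg 3: (20,13) -> (40,13), length = 20
  seg 4: (40,13) -> (51,13), length = 11
  seg 5: (51,13) -> (51,31), length = 18
Total = 82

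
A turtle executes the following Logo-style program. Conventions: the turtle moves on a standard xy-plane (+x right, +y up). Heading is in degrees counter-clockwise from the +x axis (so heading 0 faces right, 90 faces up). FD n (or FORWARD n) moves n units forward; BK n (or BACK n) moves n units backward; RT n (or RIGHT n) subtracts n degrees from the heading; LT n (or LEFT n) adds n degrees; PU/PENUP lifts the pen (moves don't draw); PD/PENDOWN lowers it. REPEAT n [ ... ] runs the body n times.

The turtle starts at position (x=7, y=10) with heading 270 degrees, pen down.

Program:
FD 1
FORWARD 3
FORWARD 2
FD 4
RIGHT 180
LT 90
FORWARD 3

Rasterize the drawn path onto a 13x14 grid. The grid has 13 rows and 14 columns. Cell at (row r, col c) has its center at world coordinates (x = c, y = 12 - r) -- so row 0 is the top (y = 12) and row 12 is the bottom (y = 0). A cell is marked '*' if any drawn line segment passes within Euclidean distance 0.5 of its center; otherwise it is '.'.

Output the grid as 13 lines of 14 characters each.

Answer: ..............
..............
.......*......
.......*......
.......*......
.......*......
.......*......
.......*......
.......*......
.......*......
.......*......
.......*......
....****......

Derivation:
Segment 0: (7,10) -> (7,9)
Segment 1: (7,9) -> (7,6)
Segment 2: (7,6) -> (7,4)
Segment 3: (7,4) -> (7,0)
Segment 4: (7,0) -> (4,0)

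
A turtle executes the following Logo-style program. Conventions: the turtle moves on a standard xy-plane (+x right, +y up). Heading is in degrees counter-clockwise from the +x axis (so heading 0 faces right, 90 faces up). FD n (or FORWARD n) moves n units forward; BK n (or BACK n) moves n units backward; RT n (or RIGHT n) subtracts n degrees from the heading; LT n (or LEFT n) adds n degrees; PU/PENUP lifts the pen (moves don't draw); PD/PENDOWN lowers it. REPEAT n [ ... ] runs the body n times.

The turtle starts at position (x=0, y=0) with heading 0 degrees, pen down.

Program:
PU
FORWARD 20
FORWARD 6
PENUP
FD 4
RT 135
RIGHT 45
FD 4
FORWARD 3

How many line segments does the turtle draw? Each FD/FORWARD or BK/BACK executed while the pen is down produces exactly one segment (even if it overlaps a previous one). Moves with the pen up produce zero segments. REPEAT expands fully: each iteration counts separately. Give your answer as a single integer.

Answer: 0

Derivation:
Executing turtle program step by step:
Start: pos=(0,0), heading=0, pen down
PU: pen up
FD 20: (0,0) -> (20,0) [heading=0, move]
FD 6: (20,0) -> (26,0) [heading=0, move]
PU: pen up
FD 4: (26,0) -> (30,0) [heading=0, move]
RT 135: heading 0 -> 225
RT 45: heading 225 -> 180
FD 4: (30,0) -> (26,0) [heading=180, move]
FD 3: (26,0) -> (23,0) [heading=180, move]
Final: pos=(23,0), heading=180, 0 segment(s) drawn
Segments drawn: 0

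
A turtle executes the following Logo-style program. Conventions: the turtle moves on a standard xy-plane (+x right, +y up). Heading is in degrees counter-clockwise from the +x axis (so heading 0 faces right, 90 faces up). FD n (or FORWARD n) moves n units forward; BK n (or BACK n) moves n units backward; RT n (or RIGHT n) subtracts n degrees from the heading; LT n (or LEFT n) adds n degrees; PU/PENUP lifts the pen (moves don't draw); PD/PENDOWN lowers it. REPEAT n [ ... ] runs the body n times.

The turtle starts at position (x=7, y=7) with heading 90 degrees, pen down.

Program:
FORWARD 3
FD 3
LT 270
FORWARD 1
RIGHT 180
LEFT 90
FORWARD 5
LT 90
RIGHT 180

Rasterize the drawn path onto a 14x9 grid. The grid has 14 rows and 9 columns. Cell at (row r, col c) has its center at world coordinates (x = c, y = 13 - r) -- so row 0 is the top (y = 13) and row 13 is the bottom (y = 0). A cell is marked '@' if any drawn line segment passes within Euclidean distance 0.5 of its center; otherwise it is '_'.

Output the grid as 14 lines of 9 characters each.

Segment 0: (7,7) -> (7,10)
Segment 1: (7,10) -> (7,13)
Segment 2: (7,13) -> (8,13)
Segment 3: (8,13) -> (8,8)

Answer: _______@@
_______@@
_______@@
_______@@
_______@@
_______@@
_______@_
_________
_________
_________
_________
_________
_________
_________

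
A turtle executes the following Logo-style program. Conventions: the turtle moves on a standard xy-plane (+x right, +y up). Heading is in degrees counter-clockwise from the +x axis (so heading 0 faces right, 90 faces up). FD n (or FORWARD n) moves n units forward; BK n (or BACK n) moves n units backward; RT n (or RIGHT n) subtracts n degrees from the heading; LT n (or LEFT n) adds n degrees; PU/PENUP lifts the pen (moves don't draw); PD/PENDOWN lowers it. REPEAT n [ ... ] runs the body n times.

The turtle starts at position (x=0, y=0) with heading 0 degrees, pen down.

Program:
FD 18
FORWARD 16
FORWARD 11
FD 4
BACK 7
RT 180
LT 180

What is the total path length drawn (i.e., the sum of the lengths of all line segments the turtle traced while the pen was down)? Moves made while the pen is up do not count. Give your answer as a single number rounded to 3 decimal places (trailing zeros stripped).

Answer: 56

Derivation:
Executing turtle program step by step:
Start: pos=(0,0), heading=0, pen down
FD 18: (0,0) -> (18,0) [heading=0, draw]
FD 16: (18,0) -> (34,0) [heading=0, draw]
FD 11: (34,0) -> (45,0) [heading=0, draw]
FD 4: (45,0) -> (49,0) [heading=0, draw]
BK 7: (49,0) -> (42,0) [heading=0, draw]
RT 180: heading 0 -> 180
LT 180: heading 180 -> 0
Final: pos=(42,0), heading=0, 5 segment(s) drawn

Segment lengths:
  seg 1: (0,0) -> (18,0), length = 18
  seg 2: (18,0) -> (34,0), length = 16
  seg 3: (34,0) -> (45,0), length = 11
  seg 4: (45,0) -> (49,0), length = 4
  seg 5: (49,0) -> (42,0), length = 7
Total = 56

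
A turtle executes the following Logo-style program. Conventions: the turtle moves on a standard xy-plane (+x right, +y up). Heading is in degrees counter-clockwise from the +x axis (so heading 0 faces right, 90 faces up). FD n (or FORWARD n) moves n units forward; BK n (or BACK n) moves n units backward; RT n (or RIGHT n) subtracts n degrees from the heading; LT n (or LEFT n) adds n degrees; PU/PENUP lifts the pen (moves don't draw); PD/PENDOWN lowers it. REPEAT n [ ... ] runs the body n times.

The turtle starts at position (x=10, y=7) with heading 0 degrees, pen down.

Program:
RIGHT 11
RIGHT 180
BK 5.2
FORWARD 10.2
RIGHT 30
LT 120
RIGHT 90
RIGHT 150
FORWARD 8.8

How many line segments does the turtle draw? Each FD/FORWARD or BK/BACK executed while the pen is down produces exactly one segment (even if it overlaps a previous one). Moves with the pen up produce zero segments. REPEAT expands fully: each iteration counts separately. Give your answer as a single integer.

Executing turtle program step by step:
Start: pos=(10,7), heading=0, pen down
RT 11: heading 0 -> 349
RT 180: heading 349 -> 169
BK 5.2: (10,7) -> (15.104,6.008) [heading=169, draw]
FD 10.2: (15.104,6.008) -> (5.092,7.954) [heading=169, draw]
RT 30: heading 169 -> 139
LT 120: heading 139 -> 259
RT 90: heading 259 -> 169
RT 150: heading 169 -> 19
FD 8.8: (5.092,7.954) -> (13.412,10.819) [heading=19, draw]
Final: pos=(13.412,10.819), heading=19, 3 segment(s) drawn
Segments drawn: 3

Answer: 3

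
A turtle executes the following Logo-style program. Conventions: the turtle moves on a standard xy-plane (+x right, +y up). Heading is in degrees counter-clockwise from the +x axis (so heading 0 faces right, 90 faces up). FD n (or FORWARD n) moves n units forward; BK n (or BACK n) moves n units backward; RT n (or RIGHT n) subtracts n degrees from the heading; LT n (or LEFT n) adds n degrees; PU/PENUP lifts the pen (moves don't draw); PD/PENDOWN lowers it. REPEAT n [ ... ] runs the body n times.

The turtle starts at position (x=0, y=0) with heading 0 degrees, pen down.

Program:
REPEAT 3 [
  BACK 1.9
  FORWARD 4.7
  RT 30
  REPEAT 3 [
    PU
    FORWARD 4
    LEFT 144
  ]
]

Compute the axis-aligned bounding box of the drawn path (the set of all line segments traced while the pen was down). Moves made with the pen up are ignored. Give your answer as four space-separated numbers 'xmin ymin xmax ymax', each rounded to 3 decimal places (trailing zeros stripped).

Answer: -1.9 0 2.8 0

Derivation:
Executing turtle program step by step:
Start: pos=(0,0), heading=0, pen down
REPEAT 3 [
  -- iteration 1/3 --
  BK 1.9: (0,0) -> (-1.9,0) [heading=0, draw]
  FD 4.7: (-1.9,0) -> (2.8,0) [heading=0, draw]
  RT 30: heading 0 -> 330
  REPEAT 3 [
    -- iteration 1/3 --
    PU: pen up
    FD 4: (2.8,0) -> (6.264,-2) [heading=330, move]
    LT 144: heading 330 -> 114
    -- iteration 2/3 --
    PU: pen up
    FD 4: (6.264,-2) -> (4.637,1.654) [heading=114, move]
    LT 144: heading 114 -> 258
    -- iteration 3/3 --
    PU: pen up
    FD 4: (4.637,1.654) -> (3.806,-2.258) [heading=258, move]
    LT 144: heading 258 -> 42
  ]
  -- iteration 2/3 --
  BK 1.9: (3.806,-2.258) -> (2.394,-3.53) [heading=42, move]
  FD 4.7: (2.394,-3.53) -> (5.886,-0.385) [heading=42, move]
  RT 30: heading 42 -> 12
  REPEAT 3 [
    -- iteration 1/3 --
    PU: pen up
    FD 4: (5.886,-0.385) -> (9.799,0.447) [heading=12, move]
    LT 144: heading 12 -> 156
    -- iteration 2/3 --
    PU: pen up
    FD 4: (9.799,0.447) -> (6.145,2.074) [heading=156, move]
    LT 144: heading 156 -> 300
    -- iteration 3/3 --
    PU: pen up
    FD 4: (6.145,2.074) -> (8.145,-1.39) [heading=300, move]
    LT 144: heading 300 -> 84
  ]
  -- iteration 3/3 --
  BK 1.9: (8.145,-1.39) -> (7.946,-3.28) [heading=84, move]
  FD 4.7: (7.946,-3.28) -> (8.437,1.394) [heading=84, move]
  RT 30: heading 84 -> 54
  REPEAT 3 [
    -- iteration 1/3 --
    PU: pen up
    FD 4: (8.437,1.394) -> (10.789,4.63) [heading=54, move]
    LT 144: heading 54 -> 198
    -- iteration 2/3 --
    PU: pen up
    FD 4: (10.789,4.63) -> (6.984,3.394) [heading=198, move]
    LT 144: heading 198 -> 342
    -- iteration 3/3 --
    PU: pen up
    FD 4: (6.984,3.394) -> (10.789,2.158) [heading=342, move]
    LT 144: heading 342 -> 126
  ]
]
Final: pos=(10.789,2.158), heading=126, 2 segment(s) drawn

Segment endpoints: x in {-1.9, 0, 2.8}, y in {0}
xmin=-1.9, ymin=0, xmax=2.8, ymax=0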